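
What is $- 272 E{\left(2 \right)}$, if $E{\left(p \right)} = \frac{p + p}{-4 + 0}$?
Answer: $272$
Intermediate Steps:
$E{\left(p \right)} = - \frac{p}{2}$ ($E{\left(p \right)} = \frac{2 p}{-4} = 2 p \left(- \frac{1}{4}\right) = - \frac{p}{2}$)
$- 272 E{\left(2 \right)} = - 272 \left(\left(- \frac{1}{2}\right) 2\right) = \left(-272\right) \left(-1\right) = 272$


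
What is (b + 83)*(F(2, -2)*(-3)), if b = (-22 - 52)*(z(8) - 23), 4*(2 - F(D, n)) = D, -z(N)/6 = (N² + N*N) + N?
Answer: -559521/2 ≈ -2.7976e+5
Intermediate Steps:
z(N) = -12*N² - 6*N (z(N) = -6*((N² + N*N) + N) = -6*((N² + N²) + N) = -6*(2*N² + N) = -6*(N + 2*N²) = -12*N² - 6*N)
F(D, n) = 2 - D/4
b = 62086 (b = (-22 - 52)*(-6*8*(1 + 2*8) - 23) = -74*(-6*8*(1 + 16) - 23) = -74*(-6*8*17 - 23) = -74*(-816 - 23) = -74*(-839) = 62086)
(b + 83)*(F(2, -2)*(-3)) = (62086 + 83)*((2 - ¼*2)*(-3)) = 62169*((2 - ½)*(-3)) = 62169*((3/2)*(-3)) = 62169*(-9/2) = -559521/2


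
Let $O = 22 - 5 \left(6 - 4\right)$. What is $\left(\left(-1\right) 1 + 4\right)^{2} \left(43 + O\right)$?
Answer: $495$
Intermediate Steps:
$O = 12$ ($O = 22 - 5 \cdot 2 = 22 - 10 = 12$)
$\left(\left(-1\right) 1 + 4\right)^{2} \left(43 + O\right) = \left(\left(-1\right) 1 + 4\right)^{2} \left(43 + 12\right) = \left(-1 + 4\right)^{2} \cdot 55 = 3^{2} \cdot 55 = 9 \cdot 55 = 495$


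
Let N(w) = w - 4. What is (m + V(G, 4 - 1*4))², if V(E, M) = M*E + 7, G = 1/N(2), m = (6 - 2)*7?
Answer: 1225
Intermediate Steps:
m = 28 (m = 4*7 = 28)
N(w) = -4 + w
G = -½ (G = 1/(-4 + 2) = 1/(-2) = -½ ≈ -0.50000)
V(E, M) = 7 + E*M (V(E, M) = E*M + 7 = 7 + E*M)
(m + V(G, 4 - 1*4))² = (28 + (7 - (4 - 1*4)/2))² = (28 + (7 - (4 - 4)/2))² = (28 + (7 - ½*0))² = (28 + (7 + 0))² = (28 + 7)² = 35² = 1225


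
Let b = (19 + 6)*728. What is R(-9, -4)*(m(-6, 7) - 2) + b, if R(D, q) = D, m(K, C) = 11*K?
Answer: 18812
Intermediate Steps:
b = 18200 (b = 25*728 = 18200)
R(-9, -4)*(m(-6, 7) - 2) + b = -9*(11*(-6) - 2) + 18200 = -9*(-66 - 2) + 18200 = -9*(-68) + 18200 = 612 + 18200 = 18812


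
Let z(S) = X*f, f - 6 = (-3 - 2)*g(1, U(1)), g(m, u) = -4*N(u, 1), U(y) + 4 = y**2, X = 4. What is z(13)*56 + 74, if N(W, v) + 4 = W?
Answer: -29942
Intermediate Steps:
N(W, v) = -4 + W
U(y) = -4 + y**2
g(m, u) = 16 - 4*u (g(m, u) = -4*(-4 + u) = 16 - 4*u)
f = -134 (f = 6 + (-3 - 2)*(16 - 4*(-4 + 1**2)) = 6 - 5*(16 - 4*(-4 + 1)) = 6 - 5*(16 - 4*(-3)) = 6 - 5*(16 + 12) = 6 - 5*28 = 6 - 140 = -134)
z(S) = -536 (z(S) = 4*(-134) = -536)
z(13)*56 + 74 = -536*56 + 74 = -30016 + 74 = -29942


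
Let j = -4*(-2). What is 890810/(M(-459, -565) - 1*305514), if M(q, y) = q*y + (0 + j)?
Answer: -890810/46171 ≈ -19.294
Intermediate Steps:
j = 8
M(q, y) = 8 + q*y (M(q, y) = q*y + (0 + 8) = q*y + 8 = 8 + q*y)
890810/(M(-459, -565) - 1*305514) = 890810/((8 - 459*(-565)) - 1*305514) = 890810/((8 + 259335) - 305514) = 890810/(259343 - 305514) = 890810/(-46171) = 890810*(-1/46171) = -890810/46171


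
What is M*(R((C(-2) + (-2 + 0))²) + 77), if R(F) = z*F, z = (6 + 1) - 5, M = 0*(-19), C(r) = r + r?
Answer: 0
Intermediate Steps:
C(r) = 2*r
M = 0
z = 2 (z = 7 - 5 = 2)
R(F) = 2*F
M*(R((C(-2) + (-2 + 0))²) + 77) = 0*(2*(2*(-2) + (-2 + 0))² + 77) = 0*(2*(-4 - 2)² + 77) = 0*(2*(-6)² + 77) = 0*(2*36 + 77) = 0*(72 + 77) = 0*149 = 0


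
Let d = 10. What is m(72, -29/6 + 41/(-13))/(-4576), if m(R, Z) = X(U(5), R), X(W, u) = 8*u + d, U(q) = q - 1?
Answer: -293/2288 ≈ -0.12806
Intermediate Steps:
U(q) = -1 + q
X(W, u) = 10 + 8*u (X(W, u) = 8*u + 10 = 10 + 8*u)
m(R, Z) = 10 + 8*R
m(72, -29/6 + 41/(-13))/(-4576) = (10 + 8*72)/(-4576) = (10 + 576)*(-1/4576) = 586*(-1/4576) = -293/2288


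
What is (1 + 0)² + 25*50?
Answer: 1251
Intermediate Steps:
(1 + 0)² + 25*50 = 1² + 1250 = 1 + 1250 = 1251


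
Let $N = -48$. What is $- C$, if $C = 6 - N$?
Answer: $-54$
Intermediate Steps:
$C = 54$ ($C = 6 - -48 = 6 + 48 = 54$)
$- C = \left(-1\right) 54 = -54$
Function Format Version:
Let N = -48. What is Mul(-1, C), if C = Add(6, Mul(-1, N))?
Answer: -54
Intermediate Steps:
C = 54 (C = Add(6, Mul(-1, -48)) = Add(6, 48) = 54)
Mul(-1, C) = Mul(-1, 54) = -54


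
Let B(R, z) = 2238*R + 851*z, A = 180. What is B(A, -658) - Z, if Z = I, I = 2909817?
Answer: -3066935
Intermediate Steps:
Z = 2909817
B(R, z) = 851*z + 2238*R
B(A, -658) - Z = (851*(-658) + 2238*180) - 1*2909817 = (-559958 + 402840) - 2909817 = -157118 - 2909817 = -3066935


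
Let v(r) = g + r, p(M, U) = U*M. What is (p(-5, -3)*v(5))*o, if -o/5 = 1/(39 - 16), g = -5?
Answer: 0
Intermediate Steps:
p(M, U) = M*U
v(r) = -5 + r
o = -5/23 (o = -5/(39 - 16) = -5/23 ≈ -0.21739)
(p(-5, -3)*v(5))*o = ((-5*(-3))*(-5 + 5))*(-5/23) = (15*0)*(-5/23) = 0*(-5/23) = 0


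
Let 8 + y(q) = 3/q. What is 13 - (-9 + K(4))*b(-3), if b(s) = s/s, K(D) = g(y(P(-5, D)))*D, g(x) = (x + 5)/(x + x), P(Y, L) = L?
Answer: 620/29 ≈ 21.379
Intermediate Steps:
y(q) = -8 + 3/q
g(x) = (5 + x)/(2*x) (g(x) = (5 + x)/((2*x)) = (5 + x)*(1/(2*x)) = (5 + x)/(2*x))
K(D) = D*(-3 + 3/D)/(2*(-8 + 3/D)) (K(D) = ((5 + (-8 + 3/D))/(2*(-8 + 3/D)))*D = ((-3 + 3/D)/(2*(-8 + 3/D)))*D = D*(-3 + 3/D)/(2*(-8 + 3/D)))
b(s) = 1
13 - (-9 + K(4))*b(-3) = 13 - (-9 + (3/2)*4*(-1 + 4)/(-3 + 8*4)) = 13 - (-9 + (3/2)*4*3/(-3 + 32)) = 13 - (-9 + (3/2)*4*3/29) = 13 - (-9 + (3/2)*4*(1/29)*3) = 13 - (-9 + 18/29) = 13 - (-243)/29 = 13 - 1*(-243/29) = 13 + 243/29 = 620/29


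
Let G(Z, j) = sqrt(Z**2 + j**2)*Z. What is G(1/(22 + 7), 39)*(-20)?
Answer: -20*sqrt(1279162)/841 ≈ -26.897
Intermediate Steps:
G(Z, j) = Z*sqrt(Z**2 + j**2)
G(1/(22 + 7), 39)*(-20) = (sqrt((1/(22 + 7))**2 + 39**2)/(22 + 7))*(-20) = (sqrt((1/29)**2 + 1521)/29)*(-20) = (sqrt(1/841 + 1521)/29)*(-20) = (sqrt(1279162/841)/29)*(-20) = ((sqrt(1279162)/29)/29)*(-20) = (sqrt(1279162)/841)*(-20) = -20*sqrt(1279162)/841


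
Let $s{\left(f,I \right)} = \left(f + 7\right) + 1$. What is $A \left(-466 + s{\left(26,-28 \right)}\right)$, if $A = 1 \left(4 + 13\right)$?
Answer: $-7344$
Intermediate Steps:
$s{\left(f,I \right)} = 8 + f$ ($s{\left(f,I \right)} = \left(7 + f\right) + 1 = 8 + f$)
$A = 17$ ($A = 1 \cdot 17 = 17$)
$A \left(-466 + s{\left(26,-28 \right)}\right) = 17 \left(-466 + \left(8 + 26\right)\right) = 17 \left(-466 + 34\right) = 17 \left(-432\right) = -7344$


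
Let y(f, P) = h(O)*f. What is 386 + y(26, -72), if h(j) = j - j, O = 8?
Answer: 386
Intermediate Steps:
h(j) = 0
y(f, P) = 0 (y(f, P) = 0*f = 0)
386 + y(26, -72) = 386 + 0 = 386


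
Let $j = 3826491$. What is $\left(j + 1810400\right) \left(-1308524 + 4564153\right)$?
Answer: $18351625809439$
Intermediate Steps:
$\left(j + 1810400\right) \left(-1308524 + 4564153\right) = \left(3826491 + 1810400\right) \left(-1308524 + 4564153\right) = 5636891 \cdot 3255629 = 18351625809439$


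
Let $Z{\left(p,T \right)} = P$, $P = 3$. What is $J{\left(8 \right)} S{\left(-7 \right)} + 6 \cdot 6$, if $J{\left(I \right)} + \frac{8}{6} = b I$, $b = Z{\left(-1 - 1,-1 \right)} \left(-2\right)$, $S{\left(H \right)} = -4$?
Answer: $\frac{700}{3} \approx 233.33$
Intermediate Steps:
$Z{\left(p,T \right)} = 3$
$b = -6$ ($b = 3 \left(-2\right) = -6$)
$J{\left(I \right)} = - \frac{4}{3} - 6 I$
$J{\left(8 \right)} S{\left(-7 \right)} + 6 \cdot 6 = \left(- \frac{4}{3} - 48\right) \left(-4\right) + 6 \cdot 6 = \left(- \frac{4}{3} - 48\right) \left(-4\right) + 36 = \left(- \frac{148}{3}\right) \left(-4\right) + 36 = \frac{592}{3} + 36 = \frac{700}{3}$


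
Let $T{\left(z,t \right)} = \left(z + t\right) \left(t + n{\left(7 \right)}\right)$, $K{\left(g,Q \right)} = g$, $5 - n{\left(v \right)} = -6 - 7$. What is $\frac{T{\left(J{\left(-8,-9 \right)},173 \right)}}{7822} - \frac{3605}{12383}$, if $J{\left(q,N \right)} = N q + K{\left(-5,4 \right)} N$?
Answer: $\frac{46978290}{6918559} \approx 6.7902$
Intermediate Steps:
$n{\left(v \right)} = 18$ ($n{\left(v \right)} = 5 - \left(-6 - 7\right) = 5 - -13 = 5 + 13 = 18$)
$J{\left(q,N \right)} = - 5 N + N q$ ($J{\left(q,N \right)} = N q - 5 N = - 5 N + N q$)
$T{\left(z,t \right)} = \left(18 + t\right) \left(t + z\right)$ ($T{\left(z,t \right)} = \left(z + t\right) \left(t + 18\right) = \left(t + z\right) \left(18 + t\right) = \left(18 + t\right) \left(t + z\right)$)
$\frac{T{\left(J{\left(-8,-9 \right)},173 \right)}}{7822} - \frac{3605}{12383} = \frac{173^{2} + 18 \cdot 173 + 18 \left(- 9 \left(-5 - 8\right)\right) + 173 \left(- 9 \left(-5 - 8\right)\right)}{7822} - \frac{3605}{12383} = \left(29929 + 3114 + 18 \left(\left(-9\right) \left(-13\right)\right) + 173 \left(\left(-9\right) \left(-13\right)\right)\right) \frac{1}{7822} - \frac{515}{1769} = \left(29929 + 3114 + 18 \cdot 117 + 173 \cdot 117\right) \frac{1}{7822} - \frac{515}{1769} = \left(29929 + 3114 + 2106 + 20241\right) \frac{1}{7822} - \frac{515}{1769} = 55390 \cdot \frac{1}{7822} - \frac{515}{1769} = \frac{27695}{3911} - \frac{515}{1769} = \frac{46978290}{6918559}$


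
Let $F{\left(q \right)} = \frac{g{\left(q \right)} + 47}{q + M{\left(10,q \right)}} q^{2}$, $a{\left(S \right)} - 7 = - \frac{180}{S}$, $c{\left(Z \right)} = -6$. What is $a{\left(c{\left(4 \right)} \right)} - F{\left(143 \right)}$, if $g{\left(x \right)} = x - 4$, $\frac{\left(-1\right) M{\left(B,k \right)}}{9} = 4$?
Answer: $- \frac{3799555}{107} \approx -35510.0$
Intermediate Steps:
$M{\left(B,k \right)} = -36$ ($M{\left(B,k \right)} = \left(-9\right) 4 = -36$)
$g{\left(x \right)} = -4 + x$ ($g{\left(x \right)} = x - 4 = -4 + x$)
$a{\left(S \right)} = 7 - \frac{180}{S}$
$F{\left(q \right)} = \frac{q^{2} \left(43 + q\right)}{-36 + q}$ ($F{\left(q \right)} = \frac{\left(-4 + q\right) + 47}{q - 36} q^{2} = \frac{43 + q}{-36 + q} q^{2} = \frac{q^{2} \left(43 + q\right)}{-36 + q}$)
$a{\left(c{\left(4 \right)} \right)} - F{\left(143 \right)} = \left(7 - \frac{180}{-6}\right) - \frac{143^{2} \left(43 + 143\right)}{-36 + 143} = \left(7 - -30\right) - 20449 \cdot \frac{1}{107} \cdot 186 = \left(7 + 30\right) - 20449 \cdot \frac{1}{107} \cdot 186 = 37 - \frac{3803514}{107} = - \frac{3799555}{107}$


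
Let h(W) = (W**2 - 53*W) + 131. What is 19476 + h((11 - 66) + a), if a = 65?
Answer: 19177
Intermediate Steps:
h(W) = 131 + W**2 - 53*W
19476 + h((11 - 66) + a) = 19476 + (131 + ((11 - 66) + 65)**2 - 53*((11 - 66) + 65)) = 19476 + (131 + (-55 + 65)**2 - 53*(-55 + 65)) = 19476 + (131 + 10**2 - 53*10) = 19476 + (131 + 100 - 530) = 19476 - 299 = 19177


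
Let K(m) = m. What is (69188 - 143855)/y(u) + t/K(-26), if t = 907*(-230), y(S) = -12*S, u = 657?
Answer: 274437097/34164 ≈ 8032.9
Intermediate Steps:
t = -208610
(69188 - 143855)/y(u) + t/K(-26) = (69188 - 143855)/((-12*657)) - 208610/(-26) = -74667/(-7884) - 208610*(-1/26) = -74667*(-1/7884) + 104305/13 = 24889/2628 + 104305/13 = 274437097/34164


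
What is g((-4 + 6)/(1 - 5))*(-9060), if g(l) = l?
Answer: 4530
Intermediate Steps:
g((-4 + 6)/(1 - 5))*(-9060) = ((-4 + 6)/(1 - 5))*(-9060) = (2/(-4))*(-9060) = (2*(-1/4))*(-9060) = -1/2*(-9060) = 4530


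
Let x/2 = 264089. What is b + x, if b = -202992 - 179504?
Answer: 145682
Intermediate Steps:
x = 528178 (x = 2*264089 = 528178)
b = -382496
b + x = -382496 + 528178 = 145682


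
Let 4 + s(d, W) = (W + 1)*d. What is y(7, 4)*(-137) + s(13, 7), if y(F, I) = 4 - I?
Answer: 100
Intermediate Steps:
s(d, W) = -4 + d*(1 + W) (s(d, W) = -4 + (W + 1)*d = -4 + (1 + W)*d = -4 + d*(1 + W))
y(7, 4)*(-137) + s(13, 7) = (4 - 1*4)*(-137) + (-4 + 13 + 7*13) = (4 - 4)*(-137) + (-4 + 13 + 91) = 0*(-137) + 100 = 0 + 100 = 100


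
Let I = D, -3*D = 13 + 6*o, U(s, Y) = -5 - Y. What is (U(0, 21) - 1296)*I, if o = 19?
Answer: 167894/3 ≈ 55965.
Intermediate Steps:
D = -127/3 (D = -(13 + 6*19)/3 = -(13 + 114)/3 = -1/3*127 = -127/3 ≈ -42.333)
I = -127/3 ≈ -42.333
(U(0, 21) - 1296)*I = ((-5 - 1*21) - 1296)*(-127/3) = ((-5 - 21) - 1296)*(-127/3) = (-26 - 1296)*(-127/3) = -1322*(-127/3) = 167894/3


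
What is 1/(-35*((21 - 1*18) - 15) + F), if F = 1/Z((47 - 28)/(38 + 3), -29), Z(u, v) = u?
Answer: 19/8021 ≈ 0.0023688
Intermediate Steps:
F = 41/19 (F = 1/((47 - 28)/(38 + 3)) = 1/(19/41) = 41/19 ≈ 2.1579)
1/(-35*((21 - 1*18) - 15) + F) = 1/(-35*((21 - 1*18) - 15) + 41/19) = 1/(-35*((21 - 18) - 15) + 41/19) = 1/(-35*(3 - 15) + 41/19) = 1/(-35*(-12) + 41/19) = 1/(420 + 41/19) = 1/(8021/19) = 19/8021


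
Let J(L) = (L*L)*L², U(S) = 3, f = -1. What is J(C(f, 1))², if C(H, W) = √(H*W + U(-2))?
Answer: 16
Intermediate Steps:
C(H, W) = √(3 + H*W) (C(H, W) = √(H*W + 3) = √(3 + H*W))
J(L) = L⁴ (J(L) = L²*L² = L⁴)
J(C(f, 1))² = ((√(3 - 1*1))⁴)² = ((√(3 - 1))⁴)² = ((√2)⁴)² = 4² = 16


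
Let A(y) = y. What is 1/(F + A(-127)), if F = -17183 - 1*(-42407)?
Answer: 1/25097 ≈ 3.9845e-5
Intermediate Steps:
F = 25224 (F = -17183 + 42407 = 25224)
1/(F + A(-127)) = 1/(25224 - 127) = 1/25097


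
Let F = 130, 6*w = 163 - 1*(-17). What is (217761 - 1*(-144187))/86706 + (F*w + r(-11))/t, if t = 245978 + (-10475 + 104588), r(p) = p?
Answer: 61716228451/14743965123 ≈ 4.1859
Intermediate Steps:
w = 30 (w = (163 - 1*(-17))/6 = (163 + 17)/6 = (⅙)*180 = 30)
t = 340091 (t = 245978 + 94113 = 340091)
(217761 - 1*(-144187))/86706 + (F*w + r(-11))/t = (217761 - 1*(-144187))/86706 + (130*30 - 11)/340091 = (217761 + 144187)*(1/86706) + (3900 - 11)*(1/340091) = 361948*(1/86706) + 3889*(1/340091) = 180974/43353 + 3889/340091 = 61716228451/14743965123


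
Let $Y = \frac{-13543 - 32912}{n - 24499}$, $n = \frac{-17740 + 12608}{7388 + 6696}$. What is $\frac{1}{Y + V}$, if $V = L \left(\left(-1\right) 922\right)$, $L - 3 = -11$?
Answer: $\frac{86262262}{636434012567} \approx 0.00013554$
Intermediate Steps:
$L = -8$ ($L = 3 - 11 = -8$)
$n = - \frac{1283}{3521}$ ($n = - \frac{5132}{14084} = \left(-5132\right) \frac{1}{14084} = - \frac{1283}{3521} \approx -0.36439$)
$Y = \frac{163568055}{86262262}$ ($Y = \frac{-13543 - 32912}{- \frac{1283}{3521} - 24499} = - \frac{46455}{- \frac{86262262}{3521}} = \left(-46455\right) \left(- \frac{3521}{86262262}\right) = \frac{163568055}{86262262} \approx 1.8962$)
$V = 7376$ ($V = - 8 \left(\left(-1\right) 922\right) = \left(-8\right) \left(-922\right) = 7376$)
$\frac{1}{Y + V} = \frac{1}{\frac{163568055}{86262262} + 7376} = \frac{1}{\frac{636434012567}{86262262}} = \frac{86262262}{636434012567}$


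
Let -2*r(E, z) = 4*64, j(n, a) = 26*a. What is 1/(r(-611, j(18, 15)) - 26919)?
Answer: -1/27047 ≈ -3.6973e-5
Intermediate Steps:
r(E, z) = -128 (r(E, z) = -2*64 = -½*256 = -128)
1/(r(-611, j(18, 15)) - 26919) = 1/(-128 - 26919) = 1/(-27047) = -1/27047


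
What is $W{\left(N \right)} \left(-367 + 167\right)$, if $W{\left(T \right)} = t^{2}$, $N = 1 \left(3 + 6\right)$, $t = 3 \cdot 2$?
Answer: $-7200$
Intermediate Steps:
$t = 6$
$N = 9$ ($N = 1 \cdot 9 = 9$)
$W{\left(T \right)} = 36$ ($W{\left(T \right)} = 6^{2} = 36$)
$W{\left(N \right)} \left(-367 + 167\right) = 36 \left(-367 + 167\right) = 36 \left(-200\right) = -7200$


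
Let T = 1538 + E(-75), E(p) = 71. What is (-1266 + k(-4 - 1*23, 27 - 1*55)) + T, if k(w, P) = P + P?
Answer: 287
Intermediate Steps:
k(w, P) = 2*P
T = 1609 (T = 1538 + 71 = 1609)
(-1266 + k(-4 - 1*23, 27 - 1*55)) + T = (-1266 + 2*(27 - 1*55)) + 1609 = (-1266 + 2*(27 - 55)) + 1609 = (-1266 + 2*(-28)) + 1609 = (-1266 - 56) + 1609 = -1322 + 1609 = 287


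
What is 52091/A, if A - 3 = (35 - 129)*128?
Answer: -52091/12029 ≈ -4.3305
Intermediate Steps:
A = -12029 (A = 3 + (35 - 129)*128 = 3 - 94*128 = 3 - 12032 = -12029)
52091/A = 52091/(-12029) = 52091*(-1/12029) = -52091/12029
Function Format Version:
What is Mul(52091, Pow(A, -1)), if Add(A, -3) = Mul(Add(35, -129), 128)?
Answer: Rational(-52091, 12029) ≈ -4.3305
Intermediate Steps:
A = -12029 (A = Add(3, Mul(Add(35, -129), 128)) = Add(3, Mul(-94, 128)) = Add(3, -12032) = -12029)
Mul(52091, Pow(A, -1)) = Mul(52091, Pow(-12029, -1)) = Mul(52091, Rational(-1, 12029)) = Rational(-52091, 12029)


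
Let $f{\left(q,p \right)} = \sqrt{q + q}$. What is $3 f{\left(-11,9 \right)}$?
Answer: $3 i \sqrt{22} \approx 14.071 i$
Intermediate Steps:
$f{\left(q,p \right)} = \sqrt{2} \sqrt{q}$ ($f{\left(q,p \right)} = \sqrt{2 q} = \sqrt{2} \sqrt{q}$)
$3 f{\left(-11,9 \right)} = 3 \sqrt{2} \sqrt{-11} = 3 \sqrt{2} i \sqrt{11} = 3 i \sqrt{22}$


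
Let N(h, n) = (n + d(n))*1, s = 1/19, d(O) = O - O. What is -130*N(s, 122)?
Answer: -15860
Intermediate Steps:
d(O) = 0
s = 1/19 ≈ 0.052632
N(h, n) = n (N(h, n) = (n + 0)*1 = n*1 = n)
-130*N(s, 122) = -130*122 = -15860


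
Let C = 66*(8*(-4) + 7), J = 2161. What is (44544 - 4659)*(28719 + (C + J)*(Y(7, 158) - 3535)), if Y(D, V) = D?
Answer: -70759539765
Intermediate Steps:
C = -1650 (C = 66*(-32 + 7) = 66*(-25) = -1650)
(44544 - 4659)*(28719 + (C + J)*(Y(7, 158) - 3535)) = (44544 - 4659)*(28719 + (-1650 + 2161)*(7 - 3535)) = 39885*(28719 + 511*(-3528)) = 39885*(28719 - 1802808) = 39885*(-1774089) = -70759539765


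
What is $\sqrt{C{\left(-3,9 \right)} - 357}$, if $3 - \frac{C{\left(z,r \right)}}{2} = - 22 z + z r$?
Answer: $i \sqrt{429} \approx 20.712 i$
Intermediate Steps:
$C{\left(z,r \right)} = 6 + 44 z - 2 r z$ ($C{\left(z,r \right)} = 6 - 2 \left(- 22 z + z r\right) = 6 - 2 \left(- 22 z + r z\right) = 6 - \left(- 44 z + 2 r z\right) = 6 + 44 z - 2 r z$)
$\sqrt{C{\left(-3,9 \right)} - 357} = \sqrt{\left(6 + 44 \left(-3\right) - 18 \left(-3\right)\right) - 357} = \sqrt{\left(6 - 132 + 54\right) - 357} = \sqrt{-72 - 357} = \sqrt{-429} = i \sqrt{429}$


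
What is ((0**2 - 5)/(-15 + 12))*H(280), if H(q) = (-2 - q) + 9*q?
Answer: 3730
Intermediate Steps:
H(q) = -2 + 8*q
((0**2 - 5)/(-15 + 12))*H(280) = ((0**2 - 5)/(-15 + 12))*(-2 + 8*280) = ((0 - 5)/(-3))*(-2 + 2240) = -5*(-1/3)*2238 = (5/3)*2238 = 3730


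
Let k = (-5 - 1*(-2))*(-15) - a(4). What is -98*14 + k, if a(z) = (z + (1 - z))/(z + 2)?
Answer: -7963/6 ≈ -1327.2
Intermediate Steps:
a(z) = 1/(2 + z)
k = 269/6 (k = (-5 - 1*(-2))*(-15) - 1/(2 + 4) = (-5 + 2)*(-15) - 1/6 = -3*(-15) - 1*1/6 = 45 - 1/6 = 269/6 ≈ 44.833)
-98*14 + k = -98*14 + 269/6 = -1372 + 269/6 = -7963/6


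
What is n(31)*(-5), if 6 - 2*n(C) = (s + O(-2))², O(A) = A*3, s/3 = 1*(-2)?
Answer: 345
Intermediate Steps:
s = -6 (s = 3*(1*(-2)) = 3*(-2) = -6)
O(A) = 3*A
n(C) = -69 (n(C) = 3 - (-6 + 3*(-2))²/2 = 3 - (-6 - 6)²/2 = 3 - ½*(-12)² = 3 - ½*144 = 3 - 72 = -69)
n(31)*(-5) = -69*(-5) = 345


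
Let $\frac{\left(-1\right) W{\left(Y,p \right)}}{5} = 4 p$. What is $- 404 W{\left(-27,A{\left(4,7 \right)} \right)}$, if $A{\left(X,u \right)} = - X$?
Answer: $-32320$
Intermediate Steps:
$W{\left(Y,p \right)} = - 20 p$ ($W{\left(Y,p \right)} = - 5 \cdot 4 p = - 20 p$)
$- 404 W{\left(-27,A{\left(4,7 \right)} \right)} = - 404 \left(- 20 \left(\left(-1\right) 4\right)\right) = - 404 \left(\left(-20\right) \left(-4\right)\right) = \left(-404\right) 80 = -32320$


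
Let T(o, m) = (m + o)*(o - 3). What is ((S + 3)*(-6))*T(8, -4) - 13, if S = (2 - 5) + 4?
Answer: -493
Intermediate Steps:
T(o, m) = (-3 + o)*(m + o) (T(o, m) = (m + o)*(-3 + o) = (-3 + o)*(m + o))
S = 1 (S = -3 + 4 = 1)
((S + 3)*(-6))*T(8, -4) - 13 = ((1 + 3)*(-6))*(8**2 - 3*(-4) - 3*8 - 4*8) - 13 = (4*(-6))*(64 + 12 - 24 - 32) - 13 = -24*20 - 13 = -480 - 13 = -493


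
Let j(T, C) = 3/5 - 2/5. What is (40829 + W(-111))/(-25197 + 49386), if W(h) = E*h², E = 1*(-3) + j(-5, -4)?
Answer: 31651/120945 ≈ 0.26170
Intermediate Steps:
j(T, C) = ⅕ (j(T, C) = 3*(⅕) - 2*⅕ = ⅗ - ⅖ = ⅕)
E = -14/5 (E = 1*(-3) + ⅕ = -3 + ⅕ = -14/5 ≈ -2.8000)
W(h) = -14*h²/5
(40829 + W(-111))/(-25197 + 49386) = (40829 - 14/5*(-111)²)/(-25197 + 49386) = (40829 - 14/5*12321)/24189 = (40829 - 172494/5)*(1/24189) = (31651/5)*(1/24189) = 31651/120945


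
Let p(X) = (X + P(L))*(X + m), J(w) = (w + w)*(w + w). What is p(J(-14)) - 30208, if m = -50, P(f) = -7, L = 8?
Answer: 540110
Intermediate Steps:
J(w) = 4*w² (J(w) = (2*w)*(2*w) = 4*w²)
p(X) = (-50 + X)*(-7 + X) (p(X) = (X - 7)*(X - 50) = (-7 + X)*(-50 + X) = (-50 + X)*(-7 + X))
p(J(-14)) - 30208 = (350 + (4*(-14)²)² - 228*(-14)²) - 30208 = (350 + (4*196)² - 228*196) - 30208 = (350 + 784² - 57*784) - 30208 = (350 + 614656 - 44688) - 30208 = 570318 - 30208 = 540110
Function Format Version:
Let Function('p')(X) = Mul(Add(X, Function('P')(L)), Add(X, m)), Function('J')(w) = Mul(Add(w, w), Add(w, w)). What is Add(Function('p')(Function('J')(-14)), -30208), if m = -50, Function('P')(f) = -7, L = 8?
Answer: 540110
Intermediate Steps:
Function('J')(w) = Mul(4, Pow(w, 2)) (Function('J')(w) = Mul(Mul(2, w), Mul(2, w)) = Mul(4, Pow(w, 2)))
Function('p')(X) = Mul(Add(-50, X), Add(-7, X)) (Function('p')(X) = Mul(Add(X, -7), Add(X, -50)) = Mul(Add(-7, X), Add(-50, X)) = Mul(Add(-50, X), Add(-7, X)))
Add(Function('p')(Function('J')(-14)), -30208) = Add(Add(350, Pow(Mul(4, Pow(-14, 2)), 2), Mul(-57, Mul(4, Pow(-14, 2)))), -30208) = Add(Add(350, Pow(Mul(4, 196), 2), Mul(-57, Mul(4, 196))), -30208) = Add(Add(350, Pow(784, 2), Mul(-57, 784)), -30208) = Add(Add(350, 614656, -44688), -30208) = Add(570318, -30208) = 540110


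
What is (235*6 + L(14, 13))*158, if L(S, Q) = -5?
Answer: 221990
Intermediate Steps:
(235*6 + L(14, 13))*158 = (235*6 - 5)*158 = (1410 - 5)*158 = 1405*158 = 221990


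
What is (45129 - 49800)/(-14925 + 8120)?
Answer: 4671/6805 ≈ 0.68641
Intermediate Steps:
(45129 - 49800)/(-14925 + 8120) = -4671/(-6805) = -4671*(-1/6805) = 4671/6805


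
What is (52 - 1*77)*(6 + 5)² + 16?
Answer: -3009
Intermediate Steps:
(52 - 1*77)*(6 + 5)² + 16 = (52 - 77)*11² + 16 = -25*121 + 16 = -3025 + 16 = -3009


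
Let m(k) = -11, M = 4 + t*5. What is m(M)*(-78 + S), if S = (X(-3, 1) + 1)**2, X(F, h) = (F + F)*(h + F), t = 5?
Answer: -1001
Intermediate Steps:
M = 29 (M = 4 + 5*5 = 4 + 25 = 29)
X(F, h) = 2*F*(F + h) (X(F, h) = (2*F)*(F + h) = 2*F*(F + h))
S = 169 (S = (2*(-3)*(-3 + 1) + 1)**2 = (2*(-3)*(-2) + 1)**2 = (12 + 1)**2 = 13**2 = 169)
m(M)*(-78 + S) = -11*(-78 + 169) = -11*91 = -1001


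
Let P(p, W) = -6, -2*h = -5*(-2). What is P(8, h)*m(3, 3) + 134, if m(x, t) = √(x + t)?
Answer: 134 - 6*√6 ≈ 119.30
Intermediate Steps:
h = -5 (h = -(-5)*(-2)/2 = -½*10 = -5)
m(x, t) = √(t + x)
P(8, h)*m(3, 3) + 134 = -6*√(3 + 3) + 134 = -6*√6 + 134 = 134 - 6*√6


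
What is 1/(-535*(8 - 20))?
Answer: 1/6420 ≈ 0.00015576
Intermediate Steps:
1/(-535*(8 - 20)) = 1/(-535*(-12)) = 1/6420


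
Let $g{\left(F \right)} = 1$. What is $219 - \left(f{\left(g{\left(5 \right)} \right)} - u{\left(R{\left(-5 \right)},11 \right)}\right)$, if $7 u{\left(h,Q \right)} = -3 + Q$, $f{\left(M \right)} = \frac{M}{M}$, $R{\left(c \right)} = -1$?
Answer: $\frac{1534}{7} \approx 219.14$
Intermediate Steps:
$f{\left(M \right)} = 1$
$u{\left(h,Q \right)} = - \frac{3}{7} + \frac{Q}{7}$ ($u{\left(h,Q \right)} = \frac{-3 + Q}{7} = - \frac{3}{7} + \frac{Q}{7}$)
$219 - \left(f{\left(g{\left(5 \right)} \right)} - u{\left(R{\left(-5 \right)},11 \right)}\right) = 219 - \left(1 - \left(- \frac{3}{7} + \frac{1}{7} \cdot 11\right)\right) = 219 - \left(1 - \left(- \frac{3}{7} + \frac{11}{7}\right)\right) = 219 - \left(1 - \frac{8}{7}\right) = 219 - - \frac{1}{7} = 219 + \frac{1}{7} = \frac{1534}{7}$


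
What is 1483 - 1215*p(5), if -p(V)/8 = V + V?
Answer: 98683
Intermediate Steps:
p(V) = -16*V (p(V) = -8*(V + V) = -16*V)
1483 - 1215*p(5) = 1483 - (-19440)*5 = 1483 - 1215*(-80) = 1483 + 97200 = 98683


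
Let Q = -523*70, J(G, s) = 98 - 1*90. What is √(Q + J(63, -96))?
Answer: I*√36602 ≈ 191.32*I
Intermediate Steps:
J(G, s) = 8 (J(G, s) = 98 - 90 = 8)
Q = -36610
√(Q + J(63, -96)) = √(-36610 + 8) = √(-36602) = I*√36602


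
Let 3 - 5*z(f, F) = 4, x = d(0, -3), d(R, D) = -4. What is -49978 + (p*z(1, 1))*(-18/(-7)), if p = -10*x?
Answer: -349990/7 ≈ -49999.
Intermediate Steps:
x = -4
z(f, F) = -⅕ (z(f, F) = ⅗ - ⅕*4 = ⅗ - ⅘ = -⅕)
p = 40 (p = -10*(-4) = 40)
-49978 + (p*z(1, 1))*(-18/(-7)) = -49978 + (40*(-⅕))*(-18/(-7)) = -49978 - (-144)*(-1)/7 = -49978 - 8*18/7 = -49978 - 144/7 = -349990/7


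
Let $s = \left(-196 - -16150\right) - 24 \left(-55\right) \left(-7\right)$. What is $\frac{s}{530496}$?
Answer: $\frac{373}{29472} \approx 0.012656$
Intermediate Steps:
$s = 6714$ ($s = \left(-196 + 16150\right) - \left(-1320\right) \left(-7\right) = 15954 - 9240 = 6714$)
$\frac{s}{530496} = \frac{6714}{530496} = 6714 \cdot \frac{1}{530496} = \frac{373}{29472}$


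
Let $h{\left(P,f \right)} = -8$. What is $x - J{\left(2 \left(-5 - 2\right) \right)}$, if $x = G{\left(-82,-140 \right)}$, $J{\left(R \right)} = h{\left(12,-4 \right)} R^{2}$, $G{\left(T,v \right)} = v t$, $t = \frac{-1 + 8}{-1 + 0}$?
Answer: $2548$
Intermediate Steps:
$t = -7$ ($t = \frac{7}{-1} = 7 \left(-1\right) = -7$)
$G{\left(T,v \right)} = - 7 v$ ($G{\left(T,v \right)} = v \left(-7\right) = - 7 v$)
$J{\left(R \right)} = - 8 R^{2}$
$x = 980$ ($x = \left(-7\right) \left(-140\right) = 980$)
$x - J{\left(2 \left(-5 - 2\right) \right)} = 980 - - 8 \left(2 \left(-5 - 2\right)\right)^{2} = 980 - - 8 \left(2 \left(-7\right)\right)^{2} = 980 - - 8 \left(-14\right)^{2} = 980 - \left(-8\right) 196 = 980 - -1568 = 980 + 1568 = 2548$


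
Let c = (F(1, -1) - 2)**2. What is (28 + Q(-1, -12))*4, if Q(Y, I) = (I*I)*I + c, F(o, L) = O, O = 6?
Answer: -6736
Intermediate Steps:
F(o, L) = 6
c = 16 (c = (6 - 2)**2 = 4**2 = 16)
Q(Y, I) = 16 + I**3 (Q(Y, I) = (I*I)*I + 16 = I**2*I + 16 = I**3 + 16 = 16 + I**3)
(28 + Q(-1, -12))*4 = (28 + (16 + (-12)**3))*4 = (28 + (16 - 1728))*4 = (28 - 1712)*4 = -1684*4 = -6736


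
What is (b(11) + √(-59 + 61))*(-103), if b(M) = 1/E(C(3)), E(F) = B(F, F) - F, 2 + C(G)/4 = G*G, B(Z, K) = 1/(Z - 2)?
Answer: 2678/727 - 103*√2 ≈ -141.98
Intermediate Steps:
B(Z, K) = 1/(-2 + Z)
C(G) = -8 + 4*G² (C(G) = -8 + 4*(G*G) = -8 + 4*G²)
E(F) = 1/(-2 + F) - F
b(M) = -26/727 (b(M) = 1/((1 - (-8 + 4*3²)*(-2 + (-8 + 4*3²)))/(-2 + (-8 + 4*3²))) = 1/((1 - (-8 + 4*9)*(-2 + (-8 + 4*9)))/(-2 + (-8 + 4*9))) = 1/((1 - (-8 + 36)*(-2 + (-8 + 36)))/(-2 + (-8 + 36))) = 1/((1 - 1*28*(-2 + 28))/(-2 + 28)) = 1/((1 - 1*28*26)/26) = 1/((1 - 728)/26) = 1/((1/26)*(-727)) = 1/(-727/26) = -26/727)
(b(11) + √(-59 + 61))*(-103) = (-26/727 + √(-59 + 61))*(-103) = (-26/727 + √2)*(-103) = 2678/727 - 103*√2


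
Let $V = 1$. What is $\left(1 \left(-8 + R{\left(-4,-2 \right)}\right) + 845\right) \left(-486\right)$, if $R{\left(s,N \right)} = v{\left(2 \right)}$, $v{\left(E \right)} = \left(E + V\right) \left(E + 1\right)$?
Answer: $-411156$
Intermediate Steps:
$v{\left(E \right)} = \left(1 + E\right)^{2}$ ($v{\left(E \right)} = \left(E + 1\right) \left(E + 1\right) = \left(1 + E\right) \left(1 + E\right) = \left(1 + E\right)^{2}$)
$R{\left(s,N \right)} = 9$ ($R{\left(s,N \right)} = 1 + 2^{2} + 2 \cdot 2 = 1 + 4 + 4 = 9$)
$\left(1 \left(-8 + R{\left(-4,-2 \right)}\right) + 845\right) \left(-486\right) = \left(1 \left(-8 + 9\right) + 845\right) \left(-486\right) = \left(1 \cdot 1 + 845\right) \left(-486\right) = \left(1 + 845\right) \left(-486\right) = 846 \left(-486\right) = -411156$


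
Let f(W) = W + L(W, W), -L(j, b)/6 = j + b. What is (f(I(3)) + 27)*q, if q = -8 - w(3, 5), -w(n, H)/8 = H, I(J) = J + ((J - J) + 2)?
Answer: -896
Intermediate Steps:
L(j, b) = -6*b - 6*j (L(j, b) = -6*(j + b) = -6*(b + j) = -6*b - 6*j)
I(J) = 2 + J (I(J) = J + (0 + 2) = J + 2 = 2 + J)
w(n, H) = -8*H
f(W) = -11*W (f(W) = W + (-6*W - 6*W) = W - 12*W = -11*W)
q = 32 (q = -8 - (-8)*5 = -8 - 1*(-40) = -8 + 40 = 32)
(f(I(3)) + 27)*q = (-11*(2 + 3) + 27)*32 = (-11*5 + 27)*32 = (-55 + 27)*32 = -28*32 = -896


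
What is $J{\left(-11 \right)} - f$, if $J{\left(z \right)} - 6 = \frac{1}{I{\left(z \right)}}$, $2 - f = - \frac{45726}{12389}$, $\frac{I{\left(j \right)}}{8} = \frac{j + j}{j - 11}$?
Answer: $\frac{43029}{99112} \approx 0.43414$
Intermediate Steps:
$I{\left(j \right)} = \frac{16 j}{-11 + j}$ ($I{\left(j \right)} = 8 \frac{j + j}{j - 11} = 8 \frac{2 j}{-11 + j} = \frac{16 j}{-11 + j}$)
$f = \frac{70504}{12389}$ ($f = 2 - - \frac{45726}{12389} = 2 + \frac{45726}{12389} = \frac{70504}{12389} \approx 5.6909$)
$J{\left(z \right)} = 6 + \frac{-11 + z}{16 z}$ ($J{\left(z \right)} = 6 + \frac{1}{16 z \frac{1}{-11 + z}} = 6 + \frac{-11 + z}{16 z}$)
$J{\left(-11 \right)} - f = \frac{-11 + 97 \left(-11\right)}{16 \left(-11\right)} - \frac{70504}{12389} = \frac{1}{16} \left(- \frac{1}{11}\right) \left(-11 - 1067\right) - \frac{70504}{12389} = \frac{1}{16} \left(- \frac{1}{11}\right) \left(-1078\right) - \frac{70504}{12389} = \frac{49}{8} - \frac{70504}{12389} = \frac{43029}{99112}$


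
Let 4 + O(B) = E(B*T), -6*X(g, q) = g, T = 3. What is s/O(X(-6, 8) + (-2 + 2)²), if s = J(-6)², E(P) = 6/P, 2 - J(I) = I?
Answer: -32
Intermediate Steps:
J(I) = 2 - I
X(g, q) = -g/6
O(B) = -4 + 2/B (O(B) = -4 + 6/((B*3)) = -4 + 6/((3*B)) = -4 + 6*(1/(3*B)) = -4 + 2/B)
s = 64 (s = (2 - 1*(-6))² = (2 + 6)² = 8² = 64)
s/O(X(-6, 8) + (-2 + 2)²) = 64/(-4 + 2/(-⅙*(-6) + (-2 + 2)²)) = 64/(-4 + 2/(1 + 0²)) = 64/(-4 + 2/(1 + 0)) = 64/(-4 + 2/1) = 64/(-4 + 2*1) = 64/(-4 + 2) = 64/(-2) = 64*(-½) = -32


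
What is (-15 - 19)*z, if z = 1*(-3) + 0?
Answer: 102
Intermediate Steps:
z = -3 (z = -3 + 0 = -3)
(-15 - 19)*z = (-15 - 19)*(-3) = -34*(-3) = 102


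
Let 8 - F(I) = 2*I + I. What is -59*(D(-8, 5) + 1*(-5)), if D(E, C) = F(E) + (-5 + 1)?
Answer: -1357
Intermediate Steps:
F(I) = 8 - 3*I (F(I) = 8 - (2*I + I) = 8 - 3*I)
D(E, C) = 4 - 3*E (D(E, C) = (8 - 3*E) + (-5 + 1) = (8 - 3*E) - 4 = 4 - 3*E)
-59*(D(-8, 5) + 1*(-5)) = -59*((4 - 3*(-8)) + 1*(-5)) = -59*((4 + 24) - 5) = -59*(28 - 5) = -59*23 = -1357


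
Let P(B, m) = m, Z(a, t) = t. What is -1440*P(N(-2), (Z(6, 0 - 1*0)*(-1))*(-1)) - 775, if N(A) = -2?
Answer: -775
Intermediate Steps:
-1440*P(N(-2), (Z(6, 0 - 1*0)*(-1))*(-1)) - 775 = -1440*(0 - 1*0)*(-1)*(-1) - 775 = -1440*(0 + 0)*(-1)*(-1) - 775 = -1440*0*(-1)*(-1) - 775 = -0*(-1) - 775 = -1440*0 - 775 = 0 - 775 = -775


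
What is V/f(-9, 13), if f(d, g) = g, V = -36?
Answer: -36/13 ≈ -2.7692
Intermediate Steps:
V/f(-9, 13) = -36/13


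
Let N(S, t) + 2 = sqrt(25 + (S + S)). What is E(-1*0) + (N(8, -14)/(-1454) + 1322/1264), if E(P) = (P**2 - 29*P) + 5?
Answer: 2778499/459464 - sqrt(41)/1454 ≈ 6.0429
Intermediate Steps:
N(S, t) = -2 + sqrt(25 + 2*S) (N(S, t) = -2 + sqrt(25 + (S + S)) = -2 + sqrt(25 + 2*S))
E(P) = 5 + P**2 - 29*P
E(-1*0) + (N(8, -14)/(-1454) + 1322/1264) = (5 + (-1*0)**2 - (-29)*0) + ((-2 + sqrt(25 + 2*8))/(-1454) + 1322/1264) = (5 + 0**2 - 29*0) + ((-2 + sqrt(25 + 16))*(-1/1454) + 1322*(1/1264)) = (5 + 0 + 0) + ((-2 + sqrt(41))*(-1/1454) + 661/632) = 5 + ((1/727 - sqrt(41)/1454) + 661/632) = 5 + (481179/459464 - sqrt(41)/1454) = 2778499/459464 - sqrt(41)/1454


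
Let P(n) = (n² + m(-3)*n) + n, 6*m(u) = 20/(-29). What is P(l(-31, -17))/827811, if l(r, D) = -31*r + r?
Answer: 25105970/24006519 ≈ 1.0458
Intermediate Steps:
l(r, D) = -30*r
m(u) = -10/87 (m(u) = (20/(-29))/6 = (20*(-1/29))/6 = (⅙)*(-20/29) = -10/87)
P(n) = n² + 77*n/87 (P(n) = (n² - 10*n/87) + n = n² + 77*n/87)
P(l(-31, -17))/827811 = ((-30*(-31))*(77 + 87*(-30*(-31)))/87)/827811 = ((1/87)*930*(77 + 87*930))*(1/827811) = ((1/87)*930*(77 + 80910))*(1/827811) = ((1/87)*930*80987)*(1/827811) = (25105970/29)*(1/827811) = 25105970/24006519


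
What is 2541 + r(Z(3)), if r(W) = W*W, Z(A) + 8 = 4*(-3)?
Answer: 2941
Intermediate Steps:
Z(A) = -20 (Z(A) = -8 + 4*(-3) = -8 - 12 = -20)
r(W) = W²
2541 + r(Z(3)) = 2541 + (-20)² = 2541 + 400 = 2941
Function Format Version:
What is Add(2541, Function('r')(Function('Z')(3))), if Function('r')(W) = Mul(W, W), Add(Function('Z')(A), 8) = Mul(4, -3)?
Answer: 2941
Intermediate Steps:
Function('Z')(A) = -20 (Function('Z')(A) = Add(-8, Mul(4, -3)) = Add(-8, -12) = -20)
Function('r')(W) = Pow(W, 2)
Add(2541, Function('r')(Function('Z')(3))) = Add(2541, Pow(-20, 2)) = Add(2541, 400) = 2941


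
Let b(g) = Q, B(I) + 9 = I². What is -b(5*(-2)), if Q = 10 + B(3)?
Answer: -10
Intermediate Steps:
B(I) = -9 + I²
Q = 10 (Q = 10 + (-9 + 3²) = 10 + (-9 + 9) = 10 + 0 = 10)
b(g) = 10
-b(5*(-2)) = -1*10 = -10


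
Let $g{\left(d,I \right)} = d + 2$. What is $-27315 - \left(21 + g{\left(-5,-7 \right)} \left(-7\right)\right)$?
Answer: $-27357$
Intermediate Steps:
$g{\left(d,I \right)} = 2 + d$
$-27315 - \left(21 + g{\left(-5,-7 \right)} \left(-7\right)\right) = -27315 - \left(21 + \left(2 - 5\right) \left(-7\right)\right) = -27315 - \left(21 - -21\right) = -27315 - \left(21 + 21\right) = -27315 - 42 = -27357$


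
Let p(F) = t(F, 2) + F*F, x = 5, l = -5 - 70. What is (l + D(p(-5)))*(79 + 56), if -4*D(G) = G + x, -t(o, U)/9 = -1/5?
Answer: -44793/4 ≈ -11198.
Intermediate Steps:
l = -75
t(o, U) = 9/5 (t(o, U) = -(-9)/5 = -9*(-1/5) = 9/5)
p(F) = 9/5 + F**2 (p(F) = 9/5 + F*F = 9/5 + F**2)
D(G) = -5/4 - G/4 (D(G) = -(G + 5)/4 = -(5 + G)/4 = -5/4 - G/4)
(l + D(p(-5)))*(79 + 56) = (-75 + (-5/4 - (9/5 + (-5)**2)/4))*(79 + 56) = (-75 + (-5/4 - (9/5 + 25)/4))*135 = (-75 + (-5/4 - 1/4*134/5))*135 = (-75 + (-5/4 - 67/10))*135 = (-75 - 159/20)*135 = -1659/20*135 = -44793/4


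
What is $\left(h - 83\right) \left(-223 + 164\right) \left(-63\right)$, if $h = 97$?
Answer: $52038$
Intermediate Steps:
$\left(h - 83\right) \left(-223 + 164\right) \left(-63\right) = \left(97 - 83\right) \left(-223 + 164\right) \left(-63\right) = 14 \left(-59\right) \left(-63\right) = \left(-826\right) \left(-63\right) = 52038$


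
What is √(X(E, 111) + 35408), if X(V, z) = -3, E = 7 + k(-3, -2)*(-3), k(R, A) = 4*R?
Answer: √35405 ≈ 188.16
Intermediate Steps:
E = 43 (E = 7 + (4*(-3))*(-3) = 7 - 12*(-3) = 7 + 36 = 43)
√(X(E, 111) + 35408) = √(-3 + 35408) = √35405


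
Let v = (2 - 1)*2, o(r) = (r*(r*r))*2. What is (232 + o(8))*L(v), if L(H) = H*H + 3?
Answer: 8792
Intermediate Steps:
o(r) = 2*r**3 (o(r) = (r*r**2)*2 = r**3*2 = 2*r**3)
v = 2 (v = 1*2 = 2)
L(H) = 3 + H**2 (L(H) = H**2 + 3 = 3 + H**2)
(232 + o(8))*L(v) = (232 + 2*8**3)*(3 + 2**2) = (232 + 2*512)*(3 + 4) = (232 + 1024)*7 = 1256*7 = 8792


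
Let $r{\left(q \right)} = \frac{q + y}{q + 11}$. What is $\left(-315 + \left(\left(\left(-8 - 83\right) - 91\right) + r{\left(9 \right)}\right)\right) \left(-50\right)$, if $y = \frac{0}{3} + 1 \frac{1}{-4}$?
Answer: $\frac{198625}{8} \approx 24828.0$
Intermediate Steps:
$y = - \frac{1}{4}$ ($y = 0 \cdot \frac{1}{3} + 1 \left(- \frac{1}{4}\right) = 0 - \frac{1}{4} = - \frac{1}{4} \approx -0.25$)
$r{\left(q \right)} = \frac{- \frac{1}{4} + q}{11 + q}$ ($r{\left(q \right)} = \frac{q - \frac{1}{4}}{q + 11} = \frac{- \frac{1}{4} + q}{11 + q}$)
$\left(-315 + \left(\left(\left(-8 - 83\right) - 91\right) + r{\left(9 \right)}\right)\right) \left(-50\right) = \left(-315 + \left(\left(\left(-8 - 83\right) - 91\right) + \frac{- \frac{1}{4} + 9}{11 + 9}\right)\right) \left(-50\right) = \left(-315 + \left(\left(-91 - 91\right) + \frac{1}{20} \cdot \frac{35}{4}\right)\right) \left(-50\right) = \left(-315 + \left(-182 + \frac{1}{20} \cdot \frac{35}{4}\right)\right) \left(-50\right) = \left(-315 + \left(-182 + \frac{7}{16}\right)\right) \left(-50\right) = \left(-315 - \frac{2905}{16}\right) \left(-50\right) = \left(- \frac{7945}{16}\right) \left(-50\right) = \frac{198625}{8}$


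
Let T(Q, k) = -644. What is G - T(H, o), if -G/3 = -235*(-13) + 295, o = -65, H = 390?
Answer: -9406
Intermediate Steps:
G = -10050 (G = -3*(-235*(-13) + 295) = -3*(3055 + 295) = -3*3350 = -10050)
G - T(H, o) = -10050 - 1*(-644) = -10050 + 644 = -9406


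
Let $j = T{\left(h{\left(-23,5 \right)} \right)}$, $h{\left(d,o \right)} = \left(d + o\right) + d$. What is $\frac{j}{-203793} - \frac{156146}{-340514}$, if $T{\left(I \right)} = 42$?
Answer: $\frac{5301193365}{11565728267} \approx 0.45835$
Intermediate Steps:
$h{\left(d,o \right)} = o + 2 d$
$j = 42$
$\frac{j}{-203793} - \frac{156146}{-340514} = \frac{42}{-203793} - \frac{156146}{-340514} = 42 \left(- \frac{1}{203793}\right) - - \frac{78073}{170257} = - \frac{14}{67931} + \frac{78073}{170257} = \frac{5301193365}{11565728267}$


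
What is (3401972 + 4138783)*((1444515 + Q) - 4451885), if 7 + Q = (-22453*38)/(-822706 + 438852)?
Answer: -4352496781591128360/191927 ≈ -2.2678e+13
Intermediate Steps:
Q = -916882/191927 (Q = -7 + (-22453*38)/(-822706 + 438852) = -7 - 853214/(-383854) = -7 - 853214*(-1/383854) = -7 + 426607/191927 = -916882/191927 ≈ -4.7772)
(3401972 + 4138783)*((1444515 + Q) - 4451885) = (3401972 + 4138783)*((1444515 - 916882/191927) - 4451885) = 7540755*(277240513523/191927 - 4451885) = 7540755*(-577196418872/191927) = -4352496781591128360/191927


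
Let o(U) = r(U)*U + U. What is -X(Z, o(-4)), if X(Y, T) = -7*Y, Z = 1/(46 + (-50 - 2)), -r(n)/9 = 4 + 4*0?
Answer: -7/6 ≈ -1.1667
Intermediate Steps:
r(n) = -36 (r(n) = -9*(4 + 4*0) = -9*(4 + 0) = -9*4 = -36)
o(U) = -35*U (o(U) = -36*U + U = -35*U)
Z = -1/6 (Z = 1/(46 - 52) = 1/(-6) = -1/6 ≈ -0.16667)
-X(Z, o(-4)) = -(-7)*(-1)/6 = -1*7/6 = -7/6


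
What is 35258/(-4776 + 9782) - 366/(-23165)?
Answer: 409291883/57981995 ≈ 7.0589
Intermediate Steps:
35258/(-4776 + 9782) - 366/(-23165) = 35258/5006 - 366*(-1/23165) = 35258*(1/5006) + 366/23165 = 17629/2503 + 366/23165 = 409291883/57981995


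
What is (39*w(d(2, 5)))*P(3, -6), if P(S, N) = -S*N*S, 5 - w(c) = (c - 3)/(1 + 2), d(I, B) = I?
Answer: 11232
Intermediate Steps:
w(c) = 6 - c/3 (w(c) = 5 - (c - 3)/(1 + 2) = 5 - (-3 + c)/3 = 5 - (-1 + c/3) = 5 + (1 - c/3) = 6 - c/3)
P(S, N) = -N*S**2 (P(S, N) = -N*S*S = -N*S**2)
(39*w(d(2, 5)))*P(3, -6) = (39*(6 - 1/3*2))*(-1*(-6)*3**2) = (39*(6 - 2/3))*(-1*(-6)*9) = (39*(16/3))*54 = 208*54 = 11232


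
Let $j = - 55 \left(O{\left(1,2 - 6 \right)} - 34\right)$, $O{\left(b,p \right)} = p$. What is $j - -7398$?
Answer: $9488$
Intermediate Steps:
$j = 2090$ ($j = - 55 \left(\left(2 - 6\right) - 34\right) = - 55 \left(-4 - 34\right) = \left(-55\right) \left(-38\right) = 2090$)
$j - -7398 = 2090 - -7398 = 2090 + 7398 = 9488$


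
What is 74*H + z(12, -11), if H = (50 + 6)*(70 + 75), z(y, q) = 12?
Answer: 600892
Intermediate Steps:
H = 8120 (H = 56*145 = 8120)
74*H + z(12, -11) = 74*8120 + 12 = 600880 + 12 = 600892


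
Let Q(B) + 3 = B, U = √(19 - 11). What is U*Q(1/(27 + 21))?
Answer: -143*√2/24 ≈ -8.4264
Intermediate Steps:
U = 2*√2 (U = √8 = 2*√2 ≈ 2.8284)
Q(B) = -3 + B
U*Q(1/(27 + 21)) = (2*√2)*(-3 + 1/(27 + 21)) = (2*√2)*(-3 + 1/48) = (2*√2)*(-143/48) = -143*√2/24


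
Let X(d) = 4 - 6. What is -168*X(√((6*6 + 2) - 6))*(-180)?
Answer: -60480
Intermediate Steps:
X(d) = -2
-168*X(√((6*6 + 2) - 6))*(-180) = -168*(-2)*(-180) = 336*(-180) = -60480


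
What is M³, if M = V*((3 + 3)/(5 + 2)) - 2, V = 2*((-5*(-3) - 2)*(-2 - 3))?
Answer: -500566184/343 ≈ -1.4594e+6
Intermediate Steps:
V = -130 (V = 2*((15 - 2)*(-5)) = 2*(13*(-5)) = 2*(-65) = -130)
M = -794/7 (M = -130*(3 + 3)/(5 + 2) - 2 = -780/7 - 2 = -794/7 ≈ -113.43)
M³ = (-794/7)³ = -500566184/343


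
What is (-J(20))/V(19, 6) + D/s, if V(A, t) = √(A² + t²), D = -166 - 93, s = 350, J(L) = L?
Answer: -37/50 - 20*√397/397 ≈ -1.7438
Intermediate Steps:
D = -259
(-J(20))/V(19, 6) + D/s = (-1*20)/(√(19² + 6²)) - 259/350 = -20/√(361 + 36) - 259*1/350 = -20*√397/397 - 37/50 = -37/50 - 20*√397/397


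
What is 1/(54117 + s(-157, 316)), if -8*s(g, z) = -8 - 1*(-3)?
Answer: 8/432941 ≈ 1.8478e-5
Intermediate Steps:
s(g, z) = 5/8 (s(g, z) = -(-8 - 1*(-3))/8 = -(-8 + 3)/8 = -1/8*(-5) = 5/8)
1/(54117 + s(-157, 316)) = 1/(54117 + 5/8) = 1/(432941/8) = 8/432941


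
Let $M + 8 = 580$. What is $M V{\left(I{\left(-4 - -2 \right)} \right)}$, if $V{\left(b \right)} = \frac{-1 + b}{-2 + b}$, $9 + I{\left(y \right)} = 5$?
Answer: $\frac{1430}{3} \approx 476.67$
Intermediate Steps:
$I{\left(y \right)} = -4$ ($I{\left(y \right)} = -9 + 5 = -4$)
$V{\left(b \right)} = \frac{-1 + b}{-2 + b}$
$M = 572$ ($M = -8 + 580 = 572$)
$M V{\left(I{\left(-4 - -2 \right)} \right)} = 572 \frac{-1 - 4}{-2 - 4} = 572 \frac{1}{-6} \left(-5\right) = 572 \left(\left(- \frac{1}{6}\right) \left(-5\right)\right) = 572 \cdot \frac{5}{6} = \frac{1430}{3}$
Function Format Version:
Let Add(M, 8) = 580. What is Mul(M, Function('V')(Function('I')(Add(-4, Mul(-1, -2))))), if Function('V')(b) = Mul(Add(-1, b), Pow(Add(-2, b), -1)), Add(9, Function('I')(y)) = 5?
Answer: Rational(1430, 3) ≈ 476.67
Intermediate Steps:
Function('I')(y) = -4 (Function('I')(y) = Add(-9, 5) = -4)
Function('V')(b) = Mul(Pow(Add(-2, b), -1), Add(-1, b))
M = 572 (M = Add(-8, 580) = 572)
Mul(M, Function('V')(Function('I')(Add(-4, Mul(-1, -2))))) = Mul(572, Mul(Pow(Add(-2, -4), -1), Add(-1, -4))) = Mul(572, Mul(Pow(-6, -1), -5)) = Mul(572, Mul(Rational(-1, 6), -5)) = Mul(572, Rational(5, 6)) = Rational(1430, 3)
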